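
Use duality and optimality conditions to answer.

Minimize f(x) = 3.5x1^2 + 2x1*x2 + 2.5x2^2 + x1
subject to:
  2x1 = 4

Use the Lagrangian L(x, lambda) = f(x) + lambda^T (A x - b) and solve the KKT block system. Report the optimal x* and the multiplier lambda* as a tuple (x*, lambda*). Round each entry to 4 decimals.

Form the Lagrangian:
  L(x, lambda) = (1/2) x^T Q x + c^T x + lambda^T (A x - b)
Stationarity (grad_x L = 0): Q x + c + A^T lambda = 0.
Primal feasibility: A x = b.

This gives the KKT block system:
  [ Q   A^T ] [ x     ]   [-c ]
  [ A    0  ] [ lambda ] = [ b ]

Solving the linear system:
  x*      = (2, -0.8)
  lambda* = (-6.7)
  f(x*)   = 14.4

x* = (2, -0.8), lambda* = (-6.7)


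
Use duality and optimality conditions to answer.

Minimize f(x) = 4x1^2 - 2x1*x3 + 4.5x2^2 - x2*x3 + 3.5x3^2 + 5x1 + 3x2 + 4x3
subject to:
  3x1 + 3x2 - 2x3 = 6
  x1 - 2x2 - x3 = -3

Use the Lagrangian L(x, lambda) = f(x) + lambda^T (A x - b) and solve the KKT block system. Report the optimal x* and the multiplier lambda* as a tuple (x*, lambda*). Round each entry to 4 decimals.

Form the Lagrangian:
  L(x, lambda) = (1/2) x^T Q x + c^T x + lambda^T (A x - b)
Stationarity (grad_x L = 0): Q x + c + A^T lambda = 0.
Primal feasibility: A x = b.

This gives the KKT block system:
  [ Q   A^T ] [ x     ]   [-c ]
  [ A    0  ] [ lambda ] = [ b ]

Solving the linear system:
  x*      = (-0.1499, 1.7357, -0.6213)
  lambda* = (-3.2589, 4.733)
  f(x*)   = 17.8624

x* = (-0.1499, 1.7357, -0.6213), lambda* = (-3.2589, 4.733)


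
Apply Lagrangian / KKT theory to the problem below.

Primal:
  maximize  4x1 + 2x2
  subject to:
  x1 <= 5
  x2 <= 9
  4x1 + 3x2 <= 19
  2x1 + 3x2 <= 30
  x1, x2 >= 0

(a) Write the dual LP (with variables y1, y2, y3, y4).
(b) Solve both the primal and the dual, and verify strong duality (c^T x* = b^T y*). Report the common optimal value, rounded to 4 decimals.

The standard primal-dual pair for 'max c^T x s.t. A x <= b, x >= 0' is:
  Dual:  min b^T y  s.t.  A^T y >= c,  y >= 0.

So the dual LP is:
  minimize  5y1 + 9y2 + 19y3 + 30y4
  subject to:
    y1 + 4y3 + 2y4 >= 4
    y2 + 3y3 + 3y4 >= 2
    y1, y2, y3, y4 >= 0

Solving the primal: x* = (4.75, 0).
  primal value c^T x* = 19.
Solving the dual: y* = (0, 0, 1, 0).
  dual value b^T y* = 19.
Strong duality: c^T x* = b^T y*. Confirmed.

19


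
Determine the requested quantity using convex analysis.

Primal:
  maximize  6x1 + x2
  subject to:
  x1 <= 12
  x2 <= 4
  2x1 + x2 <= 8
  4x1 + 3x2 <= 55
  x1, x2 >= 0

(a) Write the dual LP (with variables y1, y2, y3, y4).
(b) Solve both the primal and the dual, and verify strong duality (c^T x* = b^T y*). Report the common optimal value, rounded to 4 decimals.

The standard primal-dual pair for 'max c^T x s.t. A x <= b, x >= 0' is:
  Dual:  min b^T y  s.t.  A^T y >= c,  y >= 0.

So the dual LP is:
  minimize  12y1 + 4y2 + 8y3 + 55y4
  subject to:
    y1 + 2y3 + 4y4 >= 6
    y2 + y3 + 3y4 >= 1
    y1, y2, y3, y4 >= 0

Solving the primal: x* = (4, 0).
  primal value c^T x* = 24.
Solving the dual: y* = (0, 0, 3, 0).
  dual value b^T y* = 24.
Strong duality: c^T x* = b^T y*. Confirmed.

24


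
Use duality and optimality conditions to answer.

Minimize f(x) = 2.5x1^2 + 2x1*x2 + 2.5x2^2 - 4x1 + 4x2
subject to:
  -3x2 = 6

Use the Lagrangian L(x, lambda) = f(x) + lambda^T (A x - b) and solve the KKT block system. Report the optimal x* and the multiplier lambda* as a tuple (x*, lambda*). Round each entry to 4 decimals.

Form the Lagrangian:
  L(x, lambda) = (1/2) x^T Q x + c^T x + lambda^T (A x - b)
Stationarity (grad_x L = 0): Q x + c + A^T lambda = 0.
Primal feasibility: A x = b.

This gives the KKT block system:
  [ Q   A^T ] [ x     ]   [-c ]
  [ A    0  ] [ lambda ] = [ b ]

Solving the linear system:
  x*      = (1.6, -2)
  lambda* = (-0.9333)
  f(x*)   = -4.4

x* = (1.6, -2), lambda* = (-0.9333)


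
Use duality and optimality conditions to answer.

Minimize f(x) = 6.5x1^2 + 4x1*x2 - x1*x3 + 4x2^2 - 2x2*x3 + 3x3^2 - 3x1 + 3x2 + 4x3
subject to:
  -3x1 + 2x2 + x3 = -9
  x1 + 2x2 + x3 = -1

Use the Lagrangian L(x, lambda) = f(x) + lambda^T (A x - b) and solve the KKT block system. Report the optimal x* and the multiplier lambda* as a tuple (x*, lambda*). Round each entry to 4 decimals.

Form the Lagrangian:
  L(x, lambda) = (1/2) x^T Q x + c^T x + lambda^T (A x - b)
Stationarity (grad_x L = 0): Q x + c + A^T lambda = 0.
Primal feasibility: A x = b.

This gives the KKT block system:
  [ Q   A^T ] [ x     ]   [-c ]
  [ A    0  ] [ lambda ] = [ b ]

Solving the linear system:
  x*      = (2, -1.225, -0.55)
  lambda* = (4.375, -5.525)
  f(x*)   = 10.9875

x* = (2, -1.225, -0.55), lambda* = (4.375, -5.525)


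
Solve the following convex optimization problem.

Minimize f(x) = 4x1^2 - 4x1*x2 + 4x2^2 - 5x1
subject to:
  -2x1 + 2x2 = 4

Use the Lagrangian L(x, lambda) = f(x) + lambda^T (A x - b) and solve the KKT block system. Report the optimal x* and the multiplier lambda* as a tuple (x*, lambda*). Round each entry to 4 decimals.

Form the Lagrangian:
  L(x, lambda) = (1/2) x^T Q x + c^T x + lambda^T (A x - b)
Stationarity (grad_x L = 0): Q x + c + A^T lambda = 0.
Primal feasibility: A x = b.

This gives the KKT block system:
  [ Q   A^T ] [ x     ]   [-c ]
  [ A    0  ] [ lambda ] = [ b ]

Solving the linear system:
  x*      = (-0.375, 1.625)
  lambda* = (-7.25)
  f(x*)   = 15.4375

x* = (-0.375, 1.625), lambda* = (-7.25)


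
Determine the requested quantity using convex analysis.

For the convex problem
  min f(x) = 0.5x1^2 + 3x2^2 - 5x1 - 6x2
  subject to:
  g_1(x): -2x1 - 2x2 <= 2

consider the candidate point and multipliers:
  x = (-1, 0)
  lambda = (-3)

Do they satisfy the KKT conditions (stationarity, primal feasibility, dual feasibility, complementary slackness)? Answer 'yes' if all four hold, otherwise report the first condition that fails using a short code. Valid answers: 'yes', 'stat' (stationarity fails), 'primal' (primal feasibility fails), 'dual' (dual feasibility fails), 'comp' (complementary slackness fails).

Gradient of f: grad f(x) = Q x + c = (-6, -6)
Constraint values g_i(x) = a_i^T x - b_i:
  g_1((-1, 0)) = 0
Stationarity residual: grad f(x) + sum_i lambda_i a_i = (0, 0)
  -> stationarity OK
Primal feasibility (all g_i <= 0): OK
Dual feasibility (all lambda_i >= 0): FAILS
Complementary slackness (lambda_i * g_i(x) = 0 for all i): OK

Verdict: the first failing condition is dual_feasibility -> dual.

dual


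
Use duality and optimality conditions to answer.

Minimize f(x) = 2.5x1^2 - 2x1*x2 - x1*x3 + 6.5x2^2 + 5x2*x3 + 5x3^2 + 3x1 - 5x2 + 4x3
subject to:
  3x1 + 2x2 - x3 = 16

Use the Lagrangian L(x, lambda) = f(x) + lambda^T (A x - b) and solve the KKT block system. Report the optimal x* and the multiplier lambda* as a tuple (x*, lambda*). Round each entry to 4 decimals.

Form the Lagrangian:
  L(x, lambda) = (1/2) x^T Q x + c^T x + lambda^T (A x - b)
Stationarity (grad_x L = 0): Q x + c + A^T lambda = 0.
Primal feasibility: A x = b.

This gives the KKT block system:
  [ Q   A^T ] [ x     ]   [-c ]
  [ A    0  ] [ lambda ] = [ b ]

Solving the linear system:
  x*      = (3.1525, 2.3723, -1.7981)
  lambda* = (-5.272)
  f(x*)   = 37.3777

x* = (3.1525, 2.3723, -1.7981), lambda* = (-5.272)


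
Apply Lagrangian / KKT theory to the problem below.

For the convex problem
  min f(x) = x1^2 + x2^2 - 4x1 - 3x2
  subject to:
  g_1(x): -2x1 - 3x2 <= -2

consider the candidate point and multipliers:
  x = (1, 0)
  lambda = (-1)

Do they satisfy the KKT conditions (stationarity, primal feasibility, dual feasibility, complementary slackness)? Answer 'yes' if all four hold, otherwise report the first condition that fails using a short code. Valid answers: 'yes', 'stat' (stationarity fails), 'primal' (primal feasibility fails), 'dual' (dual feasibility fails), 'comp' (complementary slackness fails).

Gradient of f: grad f(x) = Q x + c = (-2, -3)
Constraint values g_i(x) = a_i^T x - b_i:
  g_1((1, 0)) = 0
Stationarity residual: grad f(x) + sum_i lambda_i a_i = (0, 0)
  -> stationarity OK
Primal feasibility (all g_i <= 0): OK
Dual feasibility (all lambda_i >= 0): FAILS
Complementary slackness (lambda_i * g_i(x) = 0 for all i): OK

Verdict: the first failing condition is dual_feasibility -> dual.

dual


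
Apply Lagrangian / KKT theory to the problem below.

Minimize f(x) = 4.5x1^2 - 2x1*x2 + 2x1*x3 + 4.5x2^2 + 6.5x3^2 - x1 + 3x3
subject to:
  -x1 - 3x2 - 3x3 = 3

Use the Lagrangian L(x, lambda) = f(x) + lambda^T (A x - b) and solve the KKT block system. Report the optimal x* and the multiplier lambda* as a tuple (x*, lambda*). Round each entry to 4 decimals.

Form the Lagrangian:
  L(x, lambda) = (1/2) x^T Q x + c^T x + lambda^T (A x - b)
Stationarity (grad_x L = 0): Q x + c + A^T lambda = 0.
Primal feasibility: A x = b.

This gives the KKT block system:
  [ Q   A^T ] [ x     ]   [-c ]
  [ A    0  ] [ lambda ] = [ b ]

Solving the linear system:
  x*      = (-0.02, -0.4542, -0.5391)
  lambda* = (-1.3494)
  f(x*)   = 1.2255

x* = (-0.02, -0.4542, -0.5391), lambda* = (-1.3494)


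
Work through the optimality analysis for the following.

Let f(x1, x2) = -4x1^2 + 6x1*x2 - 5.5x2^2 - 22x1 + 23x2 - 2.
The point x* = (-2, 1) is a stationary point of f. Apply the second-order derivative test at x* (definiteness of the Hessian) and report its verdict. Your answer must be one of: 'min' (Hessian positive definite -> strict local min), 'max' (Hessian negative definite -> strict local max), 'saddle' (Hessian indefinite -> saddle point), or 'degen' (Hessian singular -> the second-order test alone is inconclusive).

Compute the Hessian H = grad^2 f:
  H = [[-8, 6], [6, -11]]
Verify stationarity: grad f(x*) = H x* + g = (0, 0).
Eigenvalues of H: -15.6847, -3.3153.
Both eigenvalues < 0, so H is negative definite -> x* is a strict local max.

max


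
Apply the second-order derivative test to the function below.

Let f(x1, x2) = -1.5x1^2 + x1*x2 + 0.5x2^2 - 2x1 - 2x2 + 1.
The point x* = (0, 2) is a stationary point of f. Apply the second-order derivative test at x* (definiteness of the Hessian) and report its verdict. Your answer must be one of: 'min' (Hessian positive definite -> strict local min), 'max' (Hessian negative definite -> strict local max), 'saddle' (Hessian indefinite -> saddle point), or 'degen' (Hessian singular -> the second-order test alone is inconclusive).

Compute the Hessian H = grad^2 f:
  H = [[-3, 1], [1, 1]]
Verify stationarity: grad f(x*) = H x* + g = (0, 0).
Eigenvalues of H: -3.2361, 1.2361.
Eigenvalues have mixed signs, so H is indefinite -> x* is a saddle point.

saddle


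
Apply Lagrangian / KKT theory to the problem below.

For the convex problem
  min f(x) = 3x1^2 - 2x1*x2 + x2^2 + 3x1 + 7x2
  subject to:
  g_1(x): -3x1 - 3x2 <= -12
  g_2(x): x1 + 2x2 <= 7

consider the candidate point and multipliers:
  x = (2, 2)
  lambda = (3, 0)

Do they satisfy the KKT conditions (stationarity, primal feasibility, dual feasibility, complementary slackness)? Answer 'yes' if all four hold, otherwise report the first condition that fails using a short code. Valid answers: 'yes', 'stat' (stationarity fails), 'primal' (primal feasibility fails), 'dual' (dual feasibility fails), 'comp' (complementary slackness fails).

Gradient of f: grad f(x) = Q x + c = (11, 7)
Constraint values g_i(x) = a_i^T x - b_i:
  g_1((2, 2)) = 0
  g_2((2, 2)) = -1
Stationarity residual: grad f(x) + sum_i lambda_i a_i = (2, -2)
  -> stationarity FAILS
Primal feasibility (all g_i <= 0): OK
Dual feasibility (all lambda_i >= 0): OK
Complementary slackness (lambda_i * g_i(x) = 0 for all i): OK

Verdict: the first failing condition is stationarity -> stat.

stat


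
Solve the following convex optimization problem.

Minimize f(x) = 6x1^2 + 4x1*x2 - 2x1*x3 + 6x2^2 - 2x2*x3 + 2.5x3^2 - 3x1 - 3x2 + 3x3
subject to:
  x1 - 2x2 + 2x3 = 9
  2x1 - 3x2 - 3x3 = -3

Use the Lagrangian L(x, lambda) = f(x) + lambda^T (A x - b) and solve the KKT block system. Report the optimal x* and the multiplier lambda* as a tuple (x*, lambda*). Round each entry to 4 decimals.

Form the Lagrangian:
  L(x, lambda) = (1/2) x^T Q x + c^T x + lambda^T (A x - b)
Stationarity (grad_x L = 0): Q x + c + A^T lambda = 0.
Primal feasibility: A x = b.

This gives the KKT block system:
  [ Q   A^T ] [ x     ]   [-c ]
  [ A    0  ] [ lambda ] = [ b ]

Solving the linear system:
  x*      = (1.5314, -0.8567, 2.8776)
  lambda* = (-7.2372, 0.5214)
  f(x*)   = 36.6541

x* = (1.5314, -0.8567, 2.8776), lambda* = (-7.2372, 0.5214)


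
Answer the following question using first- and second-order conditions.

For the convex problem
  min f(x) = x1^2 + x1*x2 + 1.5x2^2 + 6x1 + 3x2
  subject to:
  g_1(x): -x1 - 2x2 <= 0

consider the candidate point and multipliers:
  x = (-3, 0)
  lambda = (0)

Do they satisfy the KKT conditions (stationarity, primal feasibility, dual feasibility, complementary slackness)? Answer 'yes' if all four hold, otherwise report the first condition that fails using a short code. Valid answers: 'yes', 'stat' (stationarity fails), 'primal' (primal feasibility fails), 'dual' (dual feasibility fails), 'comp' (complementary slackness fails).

Gradient of f: grad f(x) = Q x + c = (0, 0)
Constraint values g_i(x) = a_i^T x - b_i:
  g_1((-3, 0)) = 3
Stationarity residual: grad f(x) + sum_i lambda_i a_i = (0, 0)
  -> stationarity OK
Primal feasibility (all g_i <= 0): FAILS
Dual feasibility (all lambda_i >= 0): OK
Complementary slackness (lambda_i * g_i(x) = 0 for all i): OK

Verdict: the first failing condition is primal_feasibility -> primal.

primal


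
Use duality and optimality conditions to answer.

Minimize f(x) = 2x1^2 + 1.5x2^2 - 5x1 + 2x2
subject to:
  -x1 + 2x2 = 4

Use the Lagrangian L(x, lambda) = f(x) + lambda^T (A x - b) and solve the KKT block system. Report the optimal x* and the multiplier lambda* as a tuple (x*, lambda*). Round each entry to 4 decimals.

Form the Lagrangian:
  L(x, lambda) = (1/2) x^T Q x + c^T x + lambda^T (A x - b)
Stationarity (grad_x L = 0): Q x + c + A^T lambda = 0.
Primal feasibility: A x = b.

This gives the KKT block system:
  [ Q   A^T ] [ x     ]   [-c ]
  [ A    0  ] [ lambda ] = [ b ]

Solving the linear system:
  x*      = (0.2105, 2.1053)
  lambda* = (-4.1579)
  f(x*)   = 9.8947

x* = (0.2105, 2.1053), lambda* = (-4.1579)


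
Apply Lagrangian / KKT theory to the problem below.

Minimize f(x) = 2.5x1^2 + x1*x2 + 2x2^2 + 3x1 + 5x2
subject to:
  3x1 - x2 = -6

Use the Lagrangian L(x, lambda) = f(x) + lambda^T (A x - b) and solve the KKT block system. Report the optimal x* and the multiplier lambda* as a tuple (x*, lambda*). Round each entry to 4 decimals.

Form the Lagrangian:
  L(x, lambda) = (1/2) x^T Q x + c^T x + lambda^T (A x - b)
Stationarity (grad_x L = 0): Q x + c + A^T lambda = 0.
Primal feasibility: A x = b.

This gives the KKT block system:
  [ Q   A^T ] [ x     ]   [-c ]
  [ A    0  ] [ lambda ] = [ b ]

Solving the linear system:
  x*      = (-2.0426, -0.1277)
  lambda* = (2.4468)
  f(x*)   = 3.9574

x* = (-2.0426, -0.1277), lambda* = (2.4468)


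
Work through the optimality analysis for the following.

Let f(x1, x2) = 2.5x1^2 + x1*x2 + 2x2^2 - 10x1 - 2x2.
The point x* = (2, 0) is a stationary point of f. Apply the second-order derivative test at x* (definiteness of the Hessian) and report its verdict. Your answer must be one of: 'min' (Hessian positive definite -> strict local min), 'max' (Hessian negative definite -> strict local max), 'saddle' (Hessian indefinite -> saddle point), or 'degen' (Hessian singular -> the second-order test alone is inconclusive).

Compute the Hessian H = grad^2 f:
  H = [[5, 1], [1, 4]]
Verify stationarity: grad f(x*) = H x* + g = (0, 0).
Eigenvalues of H: 3.382, 5.618.
Both eigenvalues > 0, so H is positive definite -> x* is a strict local min.

min


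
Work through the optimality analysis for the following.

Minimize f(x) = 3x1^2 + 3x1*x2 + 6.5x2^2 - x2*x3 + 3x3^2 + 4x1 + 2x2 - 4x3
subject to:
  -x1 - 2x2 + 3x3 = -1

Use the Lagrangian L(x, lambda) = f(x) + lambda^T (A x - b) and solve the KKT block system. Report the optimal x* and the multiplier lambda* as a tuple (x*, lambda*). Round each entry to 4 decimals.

Form the Lagrangian:
  L(x, lambda) = (1/2) x^T Q x + c^T x + lambda^T (A x - b)
Stationarity (grad_x L = 0): Q x + c + A^T lambda = 0.
Primal feasibility: A x = b.

This gives the KKT block system:
  [ Q   A^T ] [ x     ]   [-c ]
  [ A    0  ] [ lambda ] = [ b ]

Solving the linear system:
  x*      = (-0.4441, 0.2402, -0.3212)
  lambda* = (2.0559)
  f(x*)   = 1.0223

x* = (-0.4441, 0.2402, -0.3212), lambda* = (2.0559)


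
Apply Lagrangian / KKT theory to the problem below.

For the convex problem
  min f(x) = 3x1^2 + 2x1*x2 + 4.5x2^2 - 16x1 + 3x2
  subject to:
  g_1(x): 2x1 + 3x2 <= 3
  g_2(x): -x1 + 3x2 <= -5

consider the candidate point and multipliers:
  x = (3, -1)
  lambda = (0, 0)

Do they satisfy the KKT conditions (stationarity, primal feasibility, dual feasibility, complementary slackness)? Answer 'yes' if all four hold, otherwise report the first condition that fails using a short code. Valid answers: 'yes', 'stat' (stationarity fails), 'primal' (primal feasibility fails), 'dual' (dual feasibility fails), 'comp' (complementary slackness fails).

Gradient of f: grad f(x) = Q x + c = (0, 0)
Constraint values g_i(x) = a_i^T x - b_i:
  g_1((3, -1)) = 0
  g_2((3, -1)) = -1
Stationarity residual: grad f(x) + sum_i lambda_i a_i = (0, 0)
  -> stationarity OK
Primal feasibility (all g_i <= 0): OK
Dual feasibility (all lambda_i >= 0): OK
Complementary slackness (lambda_i * g_i(x) = 0 for all i): OK

Verdict: yes, KKT holds.

yes


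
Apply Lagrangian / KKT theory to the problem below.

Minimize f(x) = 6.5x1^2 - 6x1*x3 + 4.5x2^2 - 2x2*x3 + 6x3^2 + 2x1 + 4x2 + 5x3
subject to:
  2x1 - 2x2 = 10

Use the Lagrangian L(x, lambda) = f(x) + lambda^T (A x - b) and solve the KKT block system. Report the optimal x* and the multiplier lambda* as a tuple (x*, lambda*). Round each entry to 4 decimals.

Form the Lagrangian:
  L(x, lambda) = (1/2) x^T Q x + c^T x + lambda^T (A x - b)
Stationarity (grad_x L = 0): Q x + c + A^T lambda = 0.
Primal feasibility: A x = b.

This gives the KKT block system:
  [ Q   A^T ] [ x     ]   [-c ]
  [ A    0  ] [ lambda ] = [ b ]

Solving the linear system:
  x*      = (1.74, -3.26, -0.09)
  lambda* = (-12.58)
  f(x*)   = 57.895

x* = (1.74, -3.26, -0.09), lambda* = (-12.58)


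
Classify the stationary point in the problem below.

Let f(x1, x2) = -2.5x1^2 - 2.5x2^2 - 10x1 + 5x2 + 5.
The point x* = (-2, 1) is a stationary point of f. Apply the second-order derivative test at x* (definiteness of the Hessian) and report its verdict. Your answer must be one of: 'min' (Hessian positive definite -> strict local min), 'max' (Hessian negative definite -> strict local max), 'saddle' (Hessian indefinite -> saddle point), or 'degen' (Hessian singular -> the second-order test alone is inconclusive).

Compute the Hessian H = grad^2 f:
  H = [[-5, 0], [0, -5]]
Verify stationarity: grad f(x*) = H x* + g = (0, 0).
Eigenvalues of H: -5, -5.
Both eigenvalues < 0, so H is negative definite -> x* is a strict local max.

max


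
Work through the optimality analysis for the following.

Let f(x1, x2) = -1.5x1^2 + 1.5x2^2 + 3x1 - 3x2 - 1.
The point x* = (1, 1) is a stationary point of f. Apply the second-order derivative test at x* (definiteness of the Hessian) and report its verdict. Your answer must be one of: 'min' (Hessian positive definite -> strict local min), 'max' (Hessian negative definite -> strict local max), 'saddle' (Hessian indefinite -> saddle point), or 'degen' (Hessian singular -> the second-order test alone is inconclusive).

Compute the Hessian H = grad^2 f:
  H = [[-3, 0], [0, 3]]
Verify stationarity: grad f(x*) = H x* + g = (0, 0).
Eigenvalues of H: -3, 3.
Eigenvalues have mixed signs, so H is indefinite -> x* is a saddle point.

saddle


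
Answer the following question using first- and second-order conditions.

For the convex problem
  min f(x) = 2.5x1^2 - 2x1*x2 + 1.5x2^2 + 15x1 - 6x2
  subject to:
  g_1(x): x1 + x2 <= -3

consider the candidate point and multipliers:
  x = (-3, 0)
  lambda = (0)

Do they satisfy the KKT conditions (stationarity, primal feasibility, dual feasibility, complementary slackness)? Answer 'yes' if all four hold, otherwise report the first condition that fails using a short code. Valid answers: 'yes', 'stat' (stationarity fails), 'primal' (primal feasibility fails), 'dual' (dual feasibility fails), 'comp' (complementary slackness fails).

Gradient of f: grad f(x) = Q x + c = (0, 0)
Constraint values g_i(x) = a_i^T x - b_i:
  g_1((-3, 0)) = 0
Stationarity residual: grad f(x) + sum_i lambda_i a_i = (0, 0)
  -> stationarity OK
Primal feasibility (all g_i <= 0): OK
Dual feasibility (all lambda_i >= 0): OK
Complementary slackness (lambda_i * g_i(x) = 0 for all i): OK

Verdict: yes, KKT holds.

yes


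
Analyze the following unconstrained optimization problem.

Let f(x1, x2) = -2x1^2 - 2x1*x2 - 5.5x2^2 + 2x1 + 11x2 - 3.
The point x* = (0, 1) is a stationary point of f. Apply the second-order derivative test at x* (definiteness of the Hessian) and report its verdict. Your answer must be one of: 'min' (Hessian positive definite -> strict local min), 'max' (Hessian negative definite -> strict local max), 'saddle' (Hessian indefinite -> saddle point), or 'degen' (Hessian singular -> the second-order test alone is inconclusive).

Compute the Hessian H = grad^2 f:
  H = [[-4, -2], [-2, -11]]
Verify stationarity: grad f(x*) = H x* + g = (0, 0).
Eigenvalues of H: -11.5311, -3.4689.
Both eigenvalues < 0, so H is negative definite -> x* is a strict local max.

max


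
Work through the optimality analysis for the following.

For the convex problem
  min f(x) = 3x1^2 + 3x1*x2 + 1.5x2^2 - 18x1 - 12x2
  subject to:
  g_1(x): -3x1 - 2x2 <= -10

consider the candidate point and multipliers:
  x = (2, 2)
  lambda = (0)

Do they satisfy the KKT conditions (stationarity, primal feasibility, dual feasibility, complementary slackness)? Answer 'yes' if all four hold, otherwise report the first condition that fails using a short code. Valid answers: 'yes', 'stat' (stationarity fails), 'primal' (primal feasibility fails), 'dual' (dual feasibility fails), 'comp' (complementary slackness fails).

Gradient of f: grad f(x) = Q x + c = (0, 0)
Constraint values g_i(x) = a_i^T x - b_i:
  g_1((2, 2)) = 0
Stationarity residual: grad f(x) + sum_i lambda_i a_i = (0, 0)
  -> stationarity OK
Primal feasibility (all g_i <= 0): OK
Dual feasibility (all lambda_i >= 0): OK
Complementary slackness (lambda_i * g_i(x) = 0 for all i): OK

Verdict: yes, KKT holds.

yes


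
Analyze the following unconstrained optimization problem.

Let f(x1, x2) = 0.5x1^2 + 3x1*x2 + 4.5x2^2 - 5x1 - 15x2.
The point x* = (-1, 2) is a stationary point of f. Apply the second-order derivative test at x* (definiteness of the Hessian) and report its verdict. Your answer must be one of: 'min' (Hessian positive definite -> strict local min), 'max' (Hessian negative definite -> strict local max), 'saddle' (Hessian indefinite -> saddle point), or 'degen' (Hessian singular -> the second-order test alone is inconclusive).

Compute the Hessian H = grad^2 f:
  H = [[1, 3], [3, 9]]
Verify stationarity: grad f(x*) = H x* + g = (0, 0).
Eigenvalues of H: 0, 10.
H has a zero eigenvalue (singular; positive semidefinite but not definite), so H is neither positive definite, negative definite, nor indefinite. The second-order test alone is inconclusive -> degen.
(Indeed, f is constant along the null direction of H through x*, so x* is not a strict local extremum.)

degen


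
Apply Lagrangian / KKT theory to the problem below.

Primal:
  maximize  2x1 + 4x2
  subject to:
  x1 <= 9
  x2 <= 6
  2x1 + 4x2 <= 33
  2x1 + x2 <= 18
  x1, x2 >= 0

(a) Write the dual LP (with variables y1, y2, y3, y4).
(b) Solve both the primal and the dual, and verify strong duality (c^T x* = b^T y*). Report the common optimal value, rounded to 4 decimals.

The standard primal-dual pair for 'max c^T x s.t. A x <= b, x >= 0' is:
  Dual:  min b^T y  s.t.  A^T y >= c,  y >= 0.

So the dual LP is:
  minimize  9y1 + 6y2 + 33y3 + 18y4
  subject to:
    y1 + 2y3 + 2y4 >= 2
    y2 + 4y3 + y4 >= 4
    y1, y2, y3, y4 >= 0

Solving the primal: x* = (6.5, 5).
  primal value c^T x* = 33.
Solving the dual: y* = (0, 0, 1, 0).
  dual value b^T y* = 33.
Strong duality: c^T x* = b^T y*. Confirmed.

33


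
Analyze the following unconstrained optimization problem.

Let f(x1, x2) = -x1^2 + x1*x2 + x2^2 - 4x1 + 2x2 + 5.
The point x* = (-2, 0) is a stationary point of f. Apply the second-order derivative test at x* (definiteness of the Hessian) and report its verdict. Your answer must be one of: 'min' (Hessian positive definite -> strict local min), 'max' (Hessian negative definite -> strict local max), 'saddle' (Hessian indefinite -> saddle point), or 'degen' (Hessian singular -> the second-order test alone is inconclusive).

Compute the Hessian H = grad^2 f:
  H = [[-2, 1], [1, 2]]
Verify stationarity: grad f(x*) = H x* + g = (0, 0).
Eigenvalues of H: -2.2361, 2.2361.
Eigenvalues have mixed signs, so H is indefinite -> x* is a saddle point.

saddle


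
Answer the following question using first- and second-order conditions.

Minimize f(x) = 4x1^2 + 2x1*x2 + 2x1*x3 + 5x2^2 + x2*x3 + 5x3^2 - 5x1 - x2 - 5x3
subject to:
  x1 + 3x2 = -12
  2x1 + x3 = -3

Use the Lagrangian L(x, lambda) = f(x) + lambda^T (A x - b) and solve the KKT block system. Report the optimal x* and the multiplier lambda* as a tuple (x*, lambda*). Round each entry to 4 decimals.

Form the Lagrangian:
  L(x, lambda) = (1/2) x^T Q x + c^T x + lambda^T (A x - b)
Stationarity (grad_x L = 0): Q x + c + A^T lambda = 0.
Primal feasibility: A x = b.

This gives the KKT block system:
  [ Q   A^T ] [ x     ]   [-c ]
  [ A    0  ] [ lambda ] = [ b ]

Solving the linear system:
  x*      = (-1.7919, -3.4027, 0.5838)
  lambda* = (12.6757, 6.1486)
  f(x*)   = 89.9986

x* = (-1.7919, -3.4027, 0.5838), lambda* = (12.6757, 6.1486)


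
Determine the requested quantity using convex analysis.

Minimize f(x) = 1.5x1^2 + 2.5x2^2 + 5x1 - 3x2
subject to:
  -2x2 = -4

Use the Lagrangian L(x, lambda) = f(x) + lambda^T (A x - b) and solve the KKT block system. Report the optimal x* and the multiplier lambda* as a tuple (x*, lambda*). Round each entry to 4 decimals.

Form the Lagrangian:
  L(x, lambda) = (1/2) x^T Q x + c^T x + lambda^T (A x - b)
Stationarity (grad_x L = 0): Q x + c + A^T lambda = 0.
Primal feasibility: A x = b.

This gives the KKT block system:
  [ Q   A^T ] [ x     ]   [-c ]
  [ A    0  ] [ lambda ] = [ b ]

Solving the linear system:
  x*      = (-1.6667, 2)
  lambda* = (3.5)
  f(x*)   = -0.1667

x* = (-1.6667, 2), lambda* = (3.5)


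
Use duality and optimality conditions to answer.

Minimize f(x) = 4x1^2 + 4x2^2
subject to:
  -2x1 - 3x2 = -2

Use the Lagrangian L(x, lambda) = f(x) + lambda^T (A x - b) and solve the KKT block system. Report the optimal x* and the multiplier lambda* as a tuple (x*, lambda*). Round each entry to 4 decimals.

Form the Lagrangian:
  L(x, lambda) = (1/2) x^T Q x + c^T x + lambda^T (A x - b)
Stationarity (grad_x L = 0): Q x + c + A^T lambda = 0.
Primal feasibility: A x = b.

This gives the KKT block system:
  [ Q   A^T ] [ x     ]   [-c ]
  [ A    0  ] [ lambda ] = [ b ]

Solving the linear system:
  x*      = (0.3077, 0.4615)
  lambda* = (1.2308)
  f(x*)   = 1.2308

x* = (0.3077, 0.4615), lambda* = (1.2308)


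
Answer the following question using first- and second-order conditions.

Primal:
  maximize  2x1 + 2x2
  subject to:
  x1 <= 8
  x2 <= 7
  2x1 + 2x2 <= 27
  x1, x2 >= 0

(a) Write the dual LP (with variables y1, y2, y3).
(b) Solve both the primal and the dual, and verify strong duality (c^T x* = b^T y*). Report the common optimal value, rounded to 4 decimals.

The standard primal-dual pair for 'max c^T x s.t. A x <= b, x >= 0' is:
  Dual:  min b^T y  s.t.  A^T y >= c,  y >= 0.

So the dual LP is:
  minimize  8y1 + 7y2 + 27y3
  subject to:
    y1 + 2y3 >= 2
    y2 + 2y3 >= 2
    y1, y2, y3 >= 0

Solving the primal: x* = (6.5, 7).
  primal value c^T x* = 27.
Solving the dual: y* = (0, 0, 1).
  dual value b^T y* = 27.
Strong duality: c^T x* = b^T y*. Confirmed.

27


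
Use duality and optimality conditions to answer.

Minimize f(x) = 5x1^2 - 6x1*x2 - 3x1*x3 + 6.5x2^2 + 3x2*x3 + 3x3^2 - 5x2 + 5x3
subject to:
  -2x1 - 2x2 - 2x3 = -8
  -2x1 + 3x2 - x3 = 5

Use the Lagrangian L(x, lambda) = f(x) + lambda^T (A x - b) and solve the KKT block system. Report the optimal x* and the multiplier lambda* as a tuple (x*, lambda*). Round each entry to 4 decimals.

Form the Lagrangian:
  L(x, lambda) = (1/2) x^T Q x + c^T x + lambda^T (A x - b)
Stationarity (grad_x L = 0): Q x + c + A^T lambda = 0.
Primal feasibility: A x = b.

This gives the KKT block system:
  [ Q   A^T ] [ x     ]   [-c ]
  [ A    0  ] [ lambda ] = [ b ]

Solving the linear system:
  x*      = (1.7178, 2.6795, -0.3973)
  lambda* = (4.3548, -3.2082)
  f(x*)   = 17.7479

x* = (1.7178, 2.6795, -0.3973), lambda* = (4.3548, -3.2082)


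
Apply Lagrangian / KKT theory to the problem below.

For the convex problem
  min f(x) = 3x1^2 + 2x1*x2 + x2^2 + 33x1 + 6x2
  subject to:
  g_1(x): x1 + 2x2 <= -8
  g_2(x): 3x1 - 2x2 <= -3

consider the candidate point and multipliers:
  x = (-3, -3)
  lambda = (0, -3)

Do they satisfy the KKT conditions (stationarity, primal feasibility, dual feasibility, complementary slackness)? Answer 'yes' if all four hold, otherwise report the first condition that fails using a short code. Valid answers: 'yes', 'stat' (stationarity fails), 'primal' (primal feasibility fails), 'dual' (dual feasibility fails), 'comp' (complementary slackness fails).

Gradient of f: grad f(x) = Q x + c = (9, -6)
Constraint values g_i(x) = a_i^T x - b_i:
  g_1((-3, -3)) = -1
  g_2((-3, -3)) = 0
Stationarity residual: grad f(x) + sum_i lambda_i a_i = (0, 0)
  -> stationarity OK
Primal feasibility (all g_i <= 0): OK
Dual feasibility (all lambda_i >= 0): FAILS
Complementary slackness (lambda_i * g_i(x) = 0 for all i): OK

Verdict: the first failing condition is dual_feasibility -> dual.

dual


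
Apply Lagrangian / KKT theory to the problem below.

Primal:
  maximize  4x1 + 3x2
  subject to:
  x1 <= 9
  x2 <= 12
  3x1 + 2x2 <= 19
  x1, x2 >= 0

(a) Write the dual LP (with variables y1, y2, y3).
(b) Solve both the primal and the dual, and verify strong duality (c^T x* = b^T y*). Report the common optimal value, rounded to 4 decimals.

The standard primal-dual pair for 'max c^T x s.t. A x <= b, x >= 0' is:
  Dual:  min b^T y  s.t.  A^T y >= c,  y >= 0.

So the dual LP is:
  minimize  9y1 + 12y2 + 19y3
  subject to:
    y1 + 3y3 >= 4
    y2 + 2y3 >= 3
    y1, y2, y3 >= 0

Solving the primal: x* = (0, 9.5).
  primal value c^T x* = 28.5.
Solving the dual: y* = (0, 0, 1.5).
  dual value b^T y* = 28.5.
Strong duality: c^T x* = b^T y*. Confirmed.

28.5


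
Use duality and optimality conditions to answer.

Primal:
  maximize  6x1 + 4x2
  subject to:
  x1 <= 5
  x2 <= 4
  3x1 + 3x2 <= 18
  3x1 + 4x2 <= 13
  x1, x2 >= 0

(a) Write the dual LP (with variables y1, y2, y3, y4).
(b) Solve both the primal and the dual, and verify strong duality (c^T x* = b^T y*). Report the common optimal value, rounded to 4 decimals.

The standard primal-dual pair for 'max c^T x s.t. A x <= b, x >= 0' is:
  Dual:  min b^T y  s.t.  A^T y >= c,  y >= 0.

So the dual LP is:
  minimize  5y1 + 4y2 + 18y3 + 13y4
  subject to:
    y1 + 3y3 + 3y4 >= 6
    y2 + 3y3 + 4y4 >= 4
    y1, y2, y3, y4 >= 0

Solving the primal: x* = (4.3333, 0).
  primal value c^T x* = 26.
Solving the dual: y* = (0, 0, 0, 2).
  dual value b^T y* = 26.
Strong duality: c^T x* = b^T y*. Confirmed.

26


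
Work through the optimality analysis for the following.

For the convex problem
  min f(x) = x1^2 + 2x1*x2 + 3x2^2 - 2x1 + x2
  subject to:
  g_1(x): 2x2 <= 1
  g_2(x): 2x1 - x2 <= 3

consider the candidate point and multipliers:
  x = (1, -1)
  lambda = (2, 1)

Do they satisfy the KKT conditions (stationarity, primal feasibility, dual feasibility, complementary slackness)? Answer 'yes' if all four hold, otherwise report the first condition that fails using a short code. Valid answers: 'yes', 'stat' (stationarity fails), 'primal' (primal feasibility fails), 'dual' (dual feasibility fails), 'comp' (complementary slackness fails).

Gradient of f: grad f(x) = Q x + c = (-2, -3)
Constraint values g_i(x) = a_i^T x - b_i:
  g_1((1, -1)) = -3
  g_2((1, -1)) = 0
Stationarity residual: grad f(x) + sum_i lambda_i a_i = (0, 0)
  -> stationarity OK
Primal feasibility (all g_i <= 0): OK
Dual feasibility (all lambda_i >= 0): OK
Complementary slackness (lambda_i * g_i(x) = 0 for all i): FAILS

Verdict: the first failing condition is complementary_slackness -> comp.

comp


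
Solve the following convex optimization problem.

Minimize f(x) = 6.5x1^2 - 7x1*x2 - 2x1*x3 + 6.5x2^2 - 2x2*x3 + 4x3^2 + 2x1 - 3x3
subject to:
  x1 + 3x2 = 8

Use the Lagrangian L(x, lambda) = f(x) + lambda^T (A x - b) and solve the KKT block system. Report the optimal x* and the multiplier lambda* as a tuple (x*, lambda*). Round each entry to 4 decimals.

Form the Lagrangian:
  L(x, lambda) = (1/2) x^T Q x + c^T x + lambda^T (A x - b)
Stationarity (grad_x L = 0): Q x + c + A^T lambda = 0.
Primal feasibility: A x = b.

This gives the KKT block system:
  [ Q   A^T ] [ x     ]   [-c ]
  [ A    0  ] [ lambda ] = [ b ]

Solving the linear system:
  x*      = (1.5676, 2.1441, 1.3029)
  lambda* = (-4.7647)
  f(x*)   = 18.6721

x* = (1.5676, 2.1441, 1.3029), lambda* = (-4.7647)


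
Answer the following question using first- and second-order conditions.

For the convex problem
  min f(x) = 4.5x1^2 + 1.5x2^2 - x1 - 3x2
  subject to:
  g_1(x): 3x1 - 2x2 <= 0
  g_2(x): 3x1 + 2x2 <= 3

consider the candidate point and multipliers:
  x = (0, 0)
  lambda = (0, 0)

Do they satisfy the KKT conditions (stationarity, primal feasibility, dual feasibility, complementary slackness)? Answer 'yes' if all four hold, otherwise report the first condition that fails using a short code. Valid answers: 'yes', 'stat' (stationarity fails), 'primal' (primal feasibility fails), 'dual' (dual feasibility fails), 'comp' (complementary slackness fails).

Gradient of f: grad f(x) = Q x + c = (-1, -3)
Constraint values g_i(x) = a_i^T x - b_i:
  g_1((0, 0)) = 0
  g_2((0, 0)) = -3
Stationarity residual: grad f(x) + sum_i lambda_i a_i = (-1, -3)
  -> stationarity FAILS
Primal feasibility (all g_i <= 0): OK
Dual feasibility (all lambda_i >= 0): OK
Complementary slackness (lambda_i * g_i(x) = 0 for all i): OK

Verdict: the first failing condition is stationarity -> stat.

stat


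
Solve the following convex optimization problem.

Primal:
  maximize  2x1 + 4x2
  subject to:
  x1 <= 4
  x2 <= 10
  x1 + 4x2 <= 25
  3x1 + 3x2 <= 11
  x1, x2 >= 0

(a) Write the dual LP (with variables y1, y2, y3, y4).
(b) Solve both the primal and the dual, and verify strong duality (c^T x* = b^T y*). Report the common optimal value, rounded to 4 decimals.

The standard primal-dual pair for 'max c^T x s.t. A x <= b, x >= 0' is:
  Dual:  min b^T y  s.t.  A^T y >= c,  y >= 0.

So the dual LP is:
  minimize  4y1 + 10y2 + 25y3 + 11y4
  subject to:
    y1 + y3 + 3y4 >= 2
    y2 + 4y3 + 3y4 >= 4
    y1, y2, y3, y4 >= 0

Solving the primal: x* = (0, 3.6667).
  primal value c^T x* = 14.6667.
Solving the dual: y* = (0, 0, 0, 1.3333).
  dual value b^T y* = 14.6667.
Strong duality: c^T x* = b^T y*. Confirmed.

14.6667


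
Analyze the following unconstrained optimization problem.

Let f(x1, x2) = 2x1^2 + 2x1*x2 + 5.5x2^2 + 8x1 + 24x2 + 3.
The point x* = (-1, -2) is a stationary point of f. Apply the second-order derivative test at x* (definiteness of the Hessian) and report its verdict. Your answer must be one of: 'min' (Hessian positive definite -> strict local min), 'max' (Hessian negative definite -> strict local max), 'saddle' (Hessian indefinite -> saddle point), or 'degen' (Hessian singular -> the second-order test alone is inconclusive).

Compute the Hessian H = grad^2 f:
  H = [[4, 2], [2, 11]]
Verify stationarity: grad f(x*) = H x* + g = (0, 0).
Eigenvalues of H: 3.4689, 11.5311.
Both eigenvalues > 0, so H is positive definite -> x* is a strict local min.

min


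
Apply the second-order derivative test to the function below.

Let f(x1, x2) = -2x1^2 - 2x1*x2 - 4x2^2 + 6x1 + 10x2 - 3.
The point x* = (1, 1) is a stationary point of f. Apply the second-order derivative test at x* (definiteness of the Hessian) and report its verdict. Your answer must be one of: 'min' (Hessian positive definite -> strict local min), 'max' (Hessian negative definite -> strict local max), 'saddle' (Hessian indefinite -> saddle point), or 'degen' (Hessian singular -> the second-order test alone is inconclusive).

Compute the Hessian H = grad^2 f:
  H = [[-4, -2], [-2, -8]]
Verify stationarity: grad f(x*) = H x* + g = (0, 0).
Eigenvalues of H: -8.8284, -3.1716.
Both eigenvalues < 0, so H is negative definite -> x* is a strict local max.

max


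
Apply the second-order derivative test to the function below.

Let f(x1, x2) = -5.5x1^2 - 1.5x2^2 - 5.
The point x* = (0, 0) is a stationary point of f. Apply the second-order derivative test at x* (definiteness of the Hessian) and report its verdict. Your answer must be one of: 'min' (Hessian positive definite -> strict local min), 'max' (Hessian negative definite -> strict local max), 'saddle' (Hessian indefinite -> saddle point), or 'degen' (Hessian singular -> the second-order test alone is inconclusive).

Compute the Hessian H = grad^2 f:
  H = [[-11, 0], [0, -3]]
Verify stationarity: grad f(x*) = H x* + g = (0, 0).
Eigenvalues of H: -11, -3.
Both eigenvalues < 0, so H is negative definite -> x* is a strict local max.

max


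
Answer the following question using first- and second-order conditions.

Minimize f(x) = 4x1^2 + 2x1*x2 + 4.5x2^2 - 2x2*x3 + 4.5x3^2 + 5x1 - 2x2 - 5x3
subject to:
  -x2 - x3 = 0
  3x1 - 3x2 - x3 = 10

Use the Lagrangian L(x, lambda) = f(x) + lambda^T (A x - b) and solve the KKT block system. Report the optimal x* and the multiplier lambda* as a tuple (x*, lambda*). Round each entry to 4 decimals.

Form the Lagrangian:
  L(x, lambda) = (1/2) x^T Q x + c^T x + lambda^T (A x - b)
Stationarity (grad_x L = 0): Q x + c + A^T lambda = 0.
Primal feasibility: A x = b.

This gives the KKT block system:
  [ Q   A^T ] [ x     ]   [-c ]
  [ A    0  ] [ lambda ] = [ b ]

Solving the linear system:
  x*      = (2.6063, -1.0906, 1.0906)
  lambda* = (14.8858, -7.8898)
  f(x*)   = 44.3287

x* = (2.6063, -1.0906, 1.0906), lambda* = (14.8858, -7.8898)


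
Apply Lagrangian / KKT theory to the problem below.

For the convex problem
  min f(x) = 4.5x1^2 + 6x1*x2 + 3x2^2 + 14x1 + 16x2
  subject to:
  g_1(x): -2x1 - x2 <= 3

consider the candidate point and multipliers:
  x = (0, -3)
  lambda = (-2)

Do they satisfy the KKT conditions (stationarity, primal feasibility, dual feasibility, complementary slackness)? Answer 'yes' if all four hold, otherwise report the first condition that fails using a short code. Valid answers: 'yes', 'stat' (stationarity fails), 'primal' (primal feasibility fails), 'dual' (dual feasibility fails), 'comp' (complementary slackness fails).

Gradient of f: grad f(x) = Q x + c = (-4, -2)
Constraint values g_i(x) = a_i^T x - b_i:
  g_1((0, -3)) = 0
Stationarity residual: grad f(x) + sum_i lambda_i a_i = (0, 0)
  -> stationarity OK
Primal feasibility (all g_i <= 0): OK
Dual feasibility (all lambda_i >= 0): FAILS
Complementary slackness (lambda_i * g_i(x) = 0 for all i): OK

Verdict: the first failing condition is dual_feasibility -> dual.

dual


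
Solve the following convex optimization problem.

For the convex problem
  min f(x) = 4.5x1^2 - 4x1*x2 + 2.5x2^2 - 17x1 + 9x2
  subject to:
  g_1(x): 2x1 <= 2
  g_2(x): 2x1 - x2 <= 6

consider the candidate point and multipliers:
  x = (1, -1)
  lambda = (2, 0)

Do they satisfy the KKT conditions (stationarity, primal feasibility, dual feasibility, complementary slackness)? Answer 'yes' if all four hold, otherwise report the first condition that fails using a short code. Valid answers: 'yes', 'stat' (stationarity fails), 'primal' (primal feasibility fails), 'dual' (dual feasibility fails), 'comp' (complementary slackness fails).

Gradient of f: grad f(x) = Q x + c = (-4, 0)
Constraint values g_i(x) = a_i^T x - b_i:
  g_1((1, -1)) = 0
  g_2((1, -1)) = -3
Stationarity residual: grad f(x) + sum_i lambda_i a_i = (0, 0)
  -> stationarity OK
Primal feasibility (all g_i <= 0): OK
Dual feasibility (all lambda_i >= 0): OK
Complementary slackness (lambda_i * g_i(x) = 0 for all i): OK

Verdict: yes, KKT holds.

yes
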